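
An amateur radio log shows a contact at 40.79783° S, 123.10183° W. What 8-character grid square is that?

CE89ke78

Shift to the Maidenhead origin (180°W, 90°S): lon 56.89817, lat 49.20217.
Field: 56.89817/20 → 2 → C, 49.20217/10 → 4 → E; chars CE.
Square: 16.89817/2 → 8, 9.20217/1 → 9; chars 89.
Subsquare: 0.89817/0.0833333 → 10 → k, 0.20217/0.0416667 → 4 → e; chars ke.
Extended square: 0.06484/0.00833333 → 7, 0.03550/0.00416667 → 8; chars 78.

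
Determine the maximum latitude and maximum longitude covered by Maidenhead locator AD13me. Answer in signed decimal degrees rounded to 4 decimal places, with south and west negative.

Field A=0, D=3: +0·20° lon, +3·10° lat → SW at lon -180°, lat -60°.
Square 1, 3: +1·2° lon, +3·1° lat → SW at lon -178°, lat -57°.
Subsquare m=12, e=4: +12·0.0833333° lon, +4·0.0416667° lat → SW at lon -177°, lat -56.8333°.
Cell spans 0.0833333° lon × 0.0416667° lat. NE corner is SW corner plus one full cell.
latitude -56.7917, longitude -176.9167.

-56.7917, -176.9167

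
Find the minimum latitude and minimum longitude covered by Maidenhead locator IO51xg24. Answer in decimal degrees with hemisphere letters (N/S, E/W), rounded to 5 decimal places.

Field I=8, O=14: +8·20° lon, +14·10° lat → SW at lon -20°, lat 50°.
Square 5, 1: +5·2° lon, +1·1° lat → SW at lon -10°, lat 51°.
Subsquare x=23, g=6: +23·0.0833333° lon, +6·0.0416667° lat → SW at lon -8.08333°, lat 51.25°.
Extended square 2, 4: +2·0.00833333° lon, +4·0.00416667° lat → SW at lon -8.06667°, lat 51.2667°.
latitude 51.26667° N, longitude 8.06667° W.

51.26667° N, 8.06667° W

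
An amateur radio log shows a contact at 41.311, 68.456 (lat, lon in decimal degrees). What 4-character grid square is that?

MN41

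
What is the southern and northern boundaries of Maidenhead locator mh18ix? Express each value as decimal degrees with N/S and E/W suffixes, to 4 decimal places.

Field M=12, H=7: +12·20° lon, +7·10° lat → SW at lon 60°, lat -20°.
Square 1, 8: +1·2° lon, +8·1° lat → SW at lon 62°, lat -12°.
Subsquare i=8, x=23: +8·0.0833333° lon, +23·0.0416667° lat → SW at lon 62.6667°, lat -11.0417°.
Cell spans 0.0833333° lon × 0.0416667° lat.
south 11.0417° S, north 11.0000° S.

11.0417° S, 11.0000° S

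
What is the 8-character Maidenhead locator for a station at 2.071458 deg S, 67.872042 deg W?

Add 180° to longitude and 90° to latitude: 112.12796, 87.92854.
Field: lon ⌊112.12796/20⌋ = 5 → F; lat ⌊87.92854/10⌋ = 8 → I.
Square: lon ⌊12.12796/2⌋ = 6; lat ⌊7.92854/1⌋ = 7.
Subsquare: lon ⌊0.12796/0.0833333⌋ = 1 → b; lat ⌊0.92854/0.0416667⌋ = 22 → w.
Extended square: lon ⌊0.04462/0.00833333⌋ = 5; lat ⌊0.01188/0.00416667⌋ = 2.

FI67bw52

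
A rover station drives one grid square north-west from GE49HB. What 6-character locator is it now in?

Longitude subsquare h = 7; −1 → 6 = g.
Latitude subsquare b = 1; +1 → 2 = c.

GE49gc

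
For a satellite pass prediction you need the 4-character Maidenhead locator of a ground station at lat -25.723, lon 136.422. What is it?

PG84

Add 180° to longitude and 90° to latitude: 316.42, 64.28.
Field (20°×10°, letters A–R): 316.42/20 → 15 → P, 64.28/10 → 6 → G; chars PG.
Square (2°×1°, digits 0–9): 16.42/2 → 8, 4.28/1 → 4; chars 84.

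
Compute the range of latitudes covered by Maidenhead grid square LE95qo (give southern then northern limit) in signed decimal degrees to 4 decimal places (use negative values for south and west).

-44.4167, -44.3750

Field L=11, E=4: +11·20° lon, +4·10° lat → SW at lon 40°, lat -50°.
Square 9, 5: +9·2° lon, +5·1° lat → SW at lon 58°, lat -45°.
Subsquare q=16, o=14: +16·0.0833333° lon, +14·0.0416667° lat → SW at lon 59.3333°, lat -44.4167°.
Cell spans 0.0833333° lon × 0.0416667° lat.
south -44.4167, north -44.3750.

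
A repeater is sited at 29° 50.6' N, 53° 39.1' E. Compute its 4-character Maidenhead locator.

LL69

Offset from 180°W / 90°S: lon 233.65°, lat 119.84°.
Field (20°×10°, letters A–R): 233.65/20 → 11 → L, 119.84/10 → 11 → L; chars LL.
Square (2°×1°, digits 0–9): 13.65/2 → 6, 9.84/1 → 9; chars 69.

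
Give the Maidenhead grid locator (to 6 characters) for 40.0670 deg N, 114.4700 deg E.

Shift to the Maidenhead origin (180°W, 90°S): lon 294.4700, lat 130.0670.
Field: 294.4700/20 → 14 → O, 130.0670/10 → 13 → N; chars ON.
Square: 14.4700/2 → 7, 0.0670/1 → 0; chars 70.
Subsquare: 0.4700/0.0833333 → 5 → f, 0.0670/0.0416667 → 1 → b; chars fb.

ON70fb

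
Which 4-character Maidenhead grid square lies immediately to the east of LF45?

Longitude square 4; +1 → 5.
The latitude characters are unchanged.

LF55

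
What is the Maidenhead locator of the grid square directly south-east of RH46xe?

RH56ad

Longitude subsquare x = 23; +1 → 24, wraps to 0 = a, carry into square.
Longitude square 4; +1 → 5.
Latitude subsquare e = 4; −1 → 3 = d.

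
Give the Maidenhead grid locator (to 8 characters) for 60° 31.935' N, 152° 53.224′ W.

Shift to the Maidenhead origin (180°W, 90°S): lon 27.11293, lat 150.53225.
Field: lon ⌊27.11293/20⌋ = 1 → B; lat ⌊150.53225/10⌋ = 15 → P.
Square: lon ⌊7.11293/2⌋ = 3; lat ⌊0.53225/1⌋ = 0.
Subsquare: lon ⌊1.11293/0.0833333⌋ = 13 → n; lat ⌊0.53225/0.0416667⌋ = 12 → m.
Extended square: lon ⌊0.02960/0.00833333⌋ = 3; lat ⌊0.03225/0.00416667⌋ = 7.

BP30nm37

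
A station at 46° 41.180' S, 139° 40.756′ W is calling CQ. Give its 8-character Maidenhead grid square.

CE03dh85

Offset from 180°W / 90°S: lon 40.32073°, lat 43.31367°.
Field: lon ⌊40.32073/20⌋ = 2 → C; lat ⌊43.31367/10⌋ = 4 → E.
Square: lon ⌊0.32073/2⌋ = 0; lat ⌊3.31367/1⌋ = 3.
Subsquare: lon ⌊0.32073/0.0833333⌋ = 3 → d; lat ⌊0.31367/0.0416667⌋ = 7 → h.
Extended square: lon ⌊0.07073/0.00833333⌋ = 8; lat ⌊0.02200/0.00416667⌋ = 5.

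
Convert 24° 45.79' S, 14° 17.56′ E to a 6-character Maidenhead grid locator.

JG75df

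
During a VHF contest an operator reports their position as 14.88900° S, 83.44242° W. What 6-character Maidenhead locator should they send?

Add 180° to longitude and 90° to latitude: 96.5576, 75.1110.
Field: lon ⌊96.5576/20⌋ = 4 → E; lat ⌊75.1110/10⌋ = 7 → H.
Square: lon ⌊16.5576/2⌋ = 8; lat ⌊5.1110/1⌋ = 5.
Subsquare: lon ⌊0.5576/0.0833333⌋ = 6 → g; lat ⌊0.1110/0.0416667⌋ = 2 → c.

EH85gc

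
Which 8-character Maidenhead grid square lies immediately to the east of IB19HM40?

Longitude extended square 4; +1 → 5.
The latitude characters are unchanged.

IB19hm50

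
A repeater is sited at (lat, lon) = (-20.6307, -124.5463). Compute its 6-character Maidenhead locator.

Shift to the Maidenhead origin (180°W, 90°S): lon 55.4537, lat 69.3693.
Field: 55.4537/20 → 2 → C, 69.3693/10 → 6 → G; chars CG.
Square: 15.4537/2 → 7, 9.3693/1 → 9; chars 79.
Subsquare: 1.4537/0.0833333 → 17 → r, 0.3693/0.0416667 → 8 → i; chars ri.

CG79ri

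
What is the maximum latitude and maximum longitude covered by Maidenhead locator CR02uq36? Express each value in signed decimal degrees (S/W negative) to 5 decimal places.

82.69583, -138.30000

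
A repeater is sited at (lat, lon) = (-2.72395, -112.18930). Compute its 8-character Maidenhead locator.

Offset from 180°W / 90°S: lon 67.81070°, lat 87.27605°.
Field: lon ⌊67.81070/20⌋ = 3 → D; lat ⌊87.27605/10⌋ = 8 → I.
Square: lon ⌊7.81070/2⌋ = 3; lat ⌊7.27605/1⌋ = 7.
Subsquare: lon ⌊1.81070/0.0833333⌋ = 21 → v; lat ⌊0.27605/0.0416667⌋ = 6 → g.
Extended square: lon ⌊0.06070/0.00833333⌋ = 7; lat ⌊0.02605/0.00416667⌋ = 6.

DI37vg76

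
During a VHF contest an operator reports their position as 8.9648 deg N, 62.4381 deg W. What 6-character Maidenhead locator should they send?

FJ88sx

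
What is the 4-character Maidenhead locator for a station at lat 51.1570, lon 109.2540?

OO41

Add 180° to longitude and 90° to latitude: 289.25, 141.16.
Field: 289.25/20 → 14 → O, 141.16/10 → 14 → O; chars OO.
Square: 9.25/2 → 4, 1.16/1 → 1; chars 41.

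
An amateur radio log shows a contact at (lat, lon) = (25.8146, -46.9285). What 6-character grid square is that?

GL65mt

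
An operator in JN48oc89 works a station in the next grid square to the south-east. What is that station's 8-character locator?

JN48oc98

Longitude extended square 8; +1 → 9.
Latitude extended square 9; −1 → 8.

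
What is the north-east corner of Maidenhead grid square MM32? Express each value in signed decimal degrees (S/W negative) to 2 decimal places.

33.00, 68.00

Field M=12, M=12: +12·20° lon, +12·10° lat → SW at lon 60°, lat 30°.
Square 3, 2: +3·2° lon, +2·1° lat → SW at lon 66°, lat 32°.
Cell spans 2° lon × 1° lat. NE corner is SW corner plus one full cell.
latitude 33.00, longitude 68.00.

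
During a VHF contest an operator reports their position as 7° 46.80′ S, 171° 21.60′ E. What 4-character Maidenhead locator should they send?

RI52

Add 180° to longitude and 90° to latitude: 351.36, 82.22.
Field: lon ⌊351.36/20⌋ = 17 → R; lat ⌊82.22/10⌋ = 8 → I.
Square: lon ⌊11.36/2⌋ = 5; lat ⌊2.22/1⌋ = 2.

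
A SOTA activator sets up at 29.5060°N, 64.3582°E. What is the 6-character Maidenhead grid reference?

Add 180° to longitude and 90° to latitude: 244.3582, 119.5060.
Field: 244.3582/20 → 12 → M, 119.5060/10 → 11 → L; chars ML.
Square: 4.3582/2 → 2, 9.5060/1 → 9; chars 29.
Subsquare: 0.3582/0.0833333 → 4 → e, 0.5060/0.0416667 → 12 → m; chars em.

ML29em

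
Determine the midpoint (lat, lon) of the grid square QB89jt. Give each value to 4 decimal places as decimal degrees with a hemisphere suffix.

Field Q=16, B=1: +16·20° lon, +1·10° lat → SW at lon 140°, lat -80°.
Square 8, 9: +8·2° lon, +9·1° lat → SW at lon 156°, lat -71°.
Subsquare j=9, t=19: +9·0.0833333° lon, +19·0.0416667° lat → SW at lon 156.75°, lat -70.2083°.
Cell spans 0.0833333° lon × 0.0416667° lat. Centre is SW corner plus half of each.
latitude 70.1875° S, longitude 156.7917° E.

70.1875° S, 156.7917° E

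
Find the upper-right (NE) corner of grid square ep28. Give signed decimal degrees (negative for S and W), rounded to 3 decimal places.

Field E=4, P=15: +4·20° lon, +15·10° lat → SW at lon -100°, lat 60°.
Square 2, 8: +2·2° lon, +8·1° lat → SW at lon -96°, lat 68°.
Cell spans 2° lon × 1° lat. NE corner is SW corner plus one full cell.
latitude 69.000, longitude -94.000.

69.000, -94.000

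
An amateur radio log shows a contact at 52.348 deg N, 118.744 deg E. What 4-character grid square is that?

Add 180° to longitude and 90° to latitude: 298.74, 142.35.
Field (20°×10°, letters A–R): lon ⌊298.74/20⌋ = 14 → O; lat ⌊142.35/10⌋ = 14 → O.
Square (2°×1°, digits 0–9): lon ⌊18.74/2⌋ = 9; lat ⌊2.35/1⌋ = 2.

OO92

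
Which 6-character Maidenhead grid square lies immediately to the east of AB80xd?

Longitude subsquare x = 23; +1 → 24, wraps to 0 = a, carry into square.
Longitude square 8; +1 → 9.
The latitude characters are unchanged.

AB90ad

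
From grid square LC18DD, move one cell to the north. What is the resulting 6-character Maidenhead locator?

Latitude subsquare d = 3; +1 → 4 = e.
The longitude characters are unchanged.

LC18de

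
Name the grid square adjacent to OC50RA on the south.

OB59rx

Latitude subsquare a = 0; −1 → -1, wraps to 23 = x, carry into square.
Latitude square 0; −1 → -1, wraps to 9, carry into field.
Latitude field C = 2; −1 → 1 = B.
The longitude characters are unchanged.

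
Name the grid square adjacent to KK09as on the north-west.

JK99xt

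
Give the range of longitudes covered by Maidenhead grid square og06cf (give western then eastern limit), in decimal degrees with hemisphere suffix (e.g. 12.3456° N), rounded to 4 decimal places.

100.1667° E, 100.2500° E

Field O=14, G=6: +14·20° lon, +6·10° lat → SW at lon 100°, lat -30°.
Square 0, 6: +0·2° lon, +6·1° lat → SW at lon 100°, lat -24°.
Subsquare c=2, f=5: +2·0.0833333° lon, +5·0.0416667° lat → SW at lon 100.167°, lat -23.7917°.
Cell spans 0.0833333° lon × 0.0416667° lat.
west 100.1667° E, east 100.2500° E.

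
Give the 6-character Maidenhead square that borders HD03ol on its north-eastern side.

HD03pm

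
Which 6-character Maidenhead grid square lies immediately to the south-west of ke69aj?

KE59xi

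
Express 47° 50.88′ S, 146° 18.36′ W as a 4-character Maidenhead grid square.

BE62

Shift to the Maidenhead origin (180°W, 90°S): lon 33.69, lat 42.15.
Field (20°×10°, letters A–R): lon ⌊33.69/20⌋ = 1 → B; lat ⌊42.15/10⌋ = 4 → E.
Square (2°×1°, digits 0–9): lon ⌊13.69/2⌋ = 6; lat ⌊2.15/1⌋ = 2.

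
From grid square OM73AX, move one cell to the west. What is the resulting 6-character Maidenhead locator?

OM63xx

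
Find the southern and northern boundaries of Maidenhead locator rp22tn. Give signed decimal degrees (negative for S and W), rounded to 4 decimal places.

62.5417, 62.5833

Field R=17, P=15: +17·20° lon, +15·10° lat → SW at lon 160°, lat 60°.
Square 2, 2: +2·2° lon, +2·1° lat → SW at lon 164°, lat 62°.
Subsquare t=19, n=13: +19·0.0833333° lon, +13·0.0416667° lat → SW at lon 165.583°, lat 62.5417°.
Cell spans 0.0833333° lon × 0.0416667° lat.
south 62.5417, north 62.5833.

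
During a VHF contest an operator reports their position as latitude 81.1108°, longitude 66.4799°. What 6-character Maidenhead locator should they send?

Shift to the Maidenhead origin (180°W, 90°S): lon 246.4799, lat 171.1108.
Field: 246.4799/20 → 12 → M, 171.1108/10 → 17 → R; chars MR.
Square: 6.4799/2 → 3, 1.1108/1 → 1; chars 31.
Subsquare: 0.4799/0.0833333 → 5 → f, 0.1108/0.0416667 → 2 → c; chars fc.

MR31fc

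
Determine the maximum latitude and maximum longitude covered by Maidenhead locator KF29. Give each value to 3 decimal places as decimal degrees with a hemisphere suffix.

Field K=10, F=5: +10·20° lon, +5·10° lat → SW at lon 20°, lat -40°.
Square 2, 9: +2·2° lon, +9·1° lat → SW at lon 24°, lat -31°.
Cell spans 2° lon × 1° lat. NE corner is SW corner plus one full cell.
latitude 30.000° S, longitude 26.000° E.

30.000° S, 26.000° E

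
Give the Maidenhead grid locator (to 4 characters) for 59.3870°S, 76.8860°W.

Offset from 180°W / 90°S: lon 103.11°, lat 30.61°.
Field (20°×10°, letters A–R): lon ⌊103.11/20⌋ = 5 → F; lat ⌊30.61/10⌋ = 3 → D.
Square (2°×1°, digits 0–9): lon ⌊3.11/2⌋ = 1; lat ⌊0.61/1⌋ = 0.

FD10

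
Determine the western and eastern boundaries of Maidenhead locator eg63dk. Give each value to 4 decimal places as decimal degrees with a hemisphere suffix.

87.7500° W, 87.6667° W

Field E=4, G=6: +4·20° lon, +6·10° lat → SW at lon -100°, lat -30°.
Square 6, 3: +6·2° lon, +3·1° lat → SW at lon -88°, lat -27°.
Subsquare d=3, k=10: +3·0.0833333° lon, +10·0.0416667° lat → SW at lon -87.75°, lat -26.5833°.
Cell spans 0.0833333° lon × 0.0416667° lat.
west 87.7500° W, east 87.6667° W.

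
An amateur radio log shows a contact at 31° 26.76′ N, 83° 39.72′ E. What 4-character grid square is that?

NM11

Shift to the Maidenhead origin (180°W, 90°S): lon 263.66, lat 121.45.
Field (20°×10°, letters A–R): 263.66/20 → 13 → N, 121.45/10 → 12 → M; chars NM.
Square (2°×1°, digits 0–9): 3.66/2 → 1, 1.45/1 → 1; chars 11.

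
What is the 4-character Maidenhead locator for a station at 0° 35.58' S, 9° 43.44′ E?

JI49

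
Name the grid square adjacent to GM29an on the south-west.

Longitude subsquare a = 0; −1 → -1, wraps to 23 = x, carry into square.
Longitude square 2; −1 → 1.
Latitude subsquare n = 13; −1 → 12 = m.

GM19xm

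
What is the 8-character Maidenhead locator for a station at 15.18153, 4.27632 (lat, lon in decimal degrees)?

JK25de33

Add 180° to longitude and 90° to latitude: 184.27632, 105.18153.
Field: 184.27632/20 → 9 → J, 105.18153/10 → 10 → K; chars JK.
Square: 4.27632/2 → 2, 5.18153/1 → 5; chars 25.
Subsquare: 0.27632/0.0833333 → 3 → d, 0.18153/0.0416667 → 4 → e; chars de.
Extended square: 0.02632/0.00833333 → 3, 0.01486/0.00416667 → 3; chars 33.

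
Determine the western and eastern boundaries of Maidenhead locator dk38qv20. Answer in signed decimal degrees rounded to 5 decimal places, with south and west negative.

-112.65000, -112.64167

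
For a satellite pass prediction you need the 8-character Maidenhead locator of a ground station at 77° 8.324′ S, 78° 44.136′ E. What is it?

MB92iu86

Shift to the Maidenhead origin (180°W, 90°S): lon 258.73560, lat 12.86127.
Field (20°×10°, letters A–R): 258.73560/20 → 12 → M, 12.86127/10 → 1 → B; chars MB.
Square (2°×1°, digits 0–9): 18.73560/2 → 9, 2.86127/1 → 2; chars 92.
Subsquare (5′×2.5′, letters a–x): 0.73560/0.0833333 → 8 → i, 0.86127/0.0416667 → 20 → u; chars iu.
Extended square (30″×15″, digits 0–9): 0.06893/0.00833333 → 8, 0.02793/0.00416667 → 6; chars 86.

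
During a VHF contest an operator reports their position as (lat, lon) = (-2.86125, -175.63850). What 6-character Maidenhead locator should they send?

Shift to the Maidenhead origin (180°W, 90°S): lon 4.3615, lat 87.1388.
Field (20°×10°, letters A–R): 4.3615/20 → 0 → A, 87.1388/10 → 8 → I; chars AI.
Square (2°×1°, digits 0–9): 4.3615/2 → 2, 7.1388/1 → 7; chars 27.
Subsquare (5′×2.5′, letters a–x): 0.3615/0.0833333 → 4 → e, 0.1388/0.0416667 → 3 → d; chars ed.

AI27ed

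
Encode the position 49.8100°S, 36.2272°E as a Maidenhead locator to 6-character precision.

KE80ce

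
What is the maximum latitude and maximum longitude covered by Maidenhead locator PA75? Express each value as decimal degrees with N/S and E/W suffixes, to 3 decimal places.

Field P=15, A=0: +15·20° lon, +0·10° lat → SW at lon 120°, lat -90°.
Square 7, 5: +7·2° lon, +5·1° lat → SW at lon 134°, lat -85°.
Cell spans 2° lon × 1° lat. NE corner is SW corner plus one full cell.
latitude 84.000° S, longitude 136.000° E.

84.000° S, 136.000° E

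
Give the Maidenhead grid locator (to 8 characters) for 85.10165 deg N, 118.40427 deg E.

OR95ec84

Add 180° to longitude and 90° to latitude: 298.40427, 175.10165.
Field (20°×10°, letters A–R): 298.40427/20 → 14 → O, 175.10165/10 → 17 → R; chars OR.
Square (2°×1°, digits 0–9): 18.40427/2 → 9, 5.10165/1 → 5; chars 95.
Subsquare (5′×2.5′, letters a–x): 0.40427/0.0833333 → 4 → e, 0.10165/0.0416667 → 2 → c; chars ec.
Extended square (30″×15″, digits 0–9): 0.07094/0.00833333 → 8, 0.01832/0.00416667 → 4; chars 84.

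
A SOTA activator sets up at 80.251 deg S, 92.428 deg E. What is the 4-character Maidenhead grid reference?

Add 180° to longitude and 90° to latitude: 272.43, 9.75.
Field: lon ⌊272.43/20⌋ = 13 → N; lat ⌊9.75/10⌋ = 0 → A.
Square: lon ⌊12.43/2⌋ = 6; lat ⌊9.75/1⌋ = 9.

NA69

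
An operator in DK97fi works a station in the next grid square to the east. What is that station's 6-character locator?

DK97gi

Longitude subsquare f = 5; +1 → 6 = g.
The latitude characters are unchanged.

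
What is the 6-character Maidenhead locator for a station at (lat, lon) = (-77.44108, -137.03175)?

CB12ln

Offset from 180°W / 90°S: lon 42.9683°, lat 12.5589°.
Field (20°×10°, letters A–R): lon ⌊42.9683/20⌋ = 2 → C; lat ⌊12.5589/10⌋ = 1 → B.
Square (2°×1°, digits 0–9): lon ⌊2.9683/2⌋ = 1; lat ⌊2.5589/1⌋ = 2.
Subsquare (5′×2.5′, letters a–x): lon ⌊0.9683/0.0833333⌋ = 11 → l; lat ⌊0.5589/0.0416667⌋ = 13 → n.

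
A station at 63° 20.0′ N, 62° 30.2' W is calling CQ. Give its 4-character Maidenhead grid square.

FP83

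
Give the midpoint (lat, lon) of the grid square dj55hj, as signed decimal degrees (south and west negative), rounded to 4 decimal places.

5.3958, -109.3750

Field D=3, J=9: +3·20° lon, +9·10° lat → SW at lon -120°, lat 0°.
Square 5, 5: +5·2° lon, +5·1° lat → SW at lon -110°, lat 5°.
Subsquare h=7, j=9: +7·0.0833333° lon, +9·0.0416667° lat → SW at lon -109.417°, lat 5.375°.
Cell spans 0.0833333° lon × 0.0416667° lat. Centre is SW corner plus half of each.
latitude 5.3958, longitude -109.3750.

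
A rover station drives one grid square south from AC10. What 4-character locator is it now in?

Latitude square 0; −1 → -1, wraps to 9, carry into field.
Latitude field C = 2; −1 → 1 = B.
The longitude characters are unchanged.

AB19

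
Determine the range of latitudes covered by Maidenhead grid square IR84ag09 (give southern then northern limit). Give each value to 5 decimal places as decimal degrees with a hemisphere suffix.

84.28750° N, 84.29167° N

Field I=8, R=17: +8·20° lon, +17·10° lat → SW at lon -20°, lat 80°.
Square 8, 4: +8·2° lon, +4·1° lat → SW at lon -4°, lat 84°.
Subsquare a=0, g=6: +0·0.0833333° lon, +6·0.0416667° lat → SW at lon -4°, lat 84.25°.
Extended square 0, 9: +0·0.00833333° lon, +9·0.00416667° lat → SW at lon -4°, lat 84.2875°.
Cell spans 0.00833333° lon × 0.00416667° lat.
south 84.28750° N, north 84.29167° N.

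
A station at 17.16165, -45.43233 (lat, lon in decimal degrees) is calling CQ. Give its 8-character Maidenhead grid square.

GK77gd88

Shift to the Maidenhead origin (180°W, 90°S): lon 134.56767, lat 107.16165.
Field: 134.56767/20 → 6 → G, 107.16165/10 → 10 → K; chars GK.
Square: 14.56767/2 → 7, 7.16165/1 → 7; chars 77.
Subsquare: 0.56767/0.0833333 → 6 → g, 0.16165/0.0416667 → 3 → d; chars gd.
Extended square: 0.06767/0.00833333 → 8, 0.03665/0.00416667 → 8; chars 88.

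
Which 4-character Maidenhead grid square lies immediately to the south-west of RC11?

Longitude square 1; −1 → 0.
Latitude square 1; −1 → 0.

RC00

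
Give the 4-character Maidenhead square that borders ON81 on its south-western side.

Longitude square 8; −1 → 7.
Latitude square 1; −1 → 0.

ON70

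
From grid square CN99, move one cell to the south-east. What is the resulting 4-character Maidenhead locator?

Longitude square 9; +1 → 10, wraps to 0, carry into field.
Longitude field C = 2; +1 → 3 = D.
Latitude square 9; −1 → 8.

DN08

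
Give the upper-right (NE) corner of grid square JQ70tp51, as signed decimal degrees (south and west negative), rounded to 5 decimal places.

70.63333, 15.63333

Field J=9, Q=16: +9·20° lon, +16·10° lat → SW at lon 0°, lat 70°.
Square 7, 0: +7·2° lon, +0·1° lat → SW at lon 14°, lat 70°.
Subsquare t=19, p=15: +19·0.0833333° lon, +15·0.0416667° lat → SW at lon 15.5833°, lat 70.625°.
Extended square 5, 1: +5·0.00833333° lon, +1·0.00416667° lat → SW at lon 15.625°, lat 70.6292°.
Cell spans 0.00833333° lon × 0.00416667° lat. NE corner is SW corner plus one full cell.
latitude 70.63333, longitude 15.63333.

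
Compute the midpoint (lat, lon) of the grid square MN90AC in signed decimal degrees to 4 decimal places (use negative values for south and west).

Field M=12, N=13: +12·20° lon, +13·10° lat → SW at lon 60°, lat 40°.
Square 9, 0: +9·2° lon, +0·1° lat → SW at lon 78°, lat 40°.
Subsquare a=0, c=2: +0·0.0833333° lon, +2·0.0416667° lat → SW at lon 78°, lat 40.0833°.
Cell spans 0.0833333° lon × 0.0416667° lat. Centre is SW corner plus half of each.
latitude 40.1042, longitude 78.0417.

40.1042, 78.0417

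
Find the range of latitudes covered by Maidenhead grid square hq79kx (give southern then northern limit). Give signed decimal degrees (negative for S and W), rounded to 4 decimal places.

79.9583, 80.0000

Field H=7, Q=16: +7·20° lon, +16·10° lat → SW at lon -40°, lat 70°.
Square 7, 9: +7·2° lon, +9·1° lat → SW at lon -26°, lat 79°.
Subsquare k=10, x=23: +10·0.0833333° lon, +23·0.0416667° lat → SW at lon -25.1667°, lat 79.9583°.
Cell spans 0.0833333° lon × 0.0416667° lat.
south 79.9583, north 80.0000.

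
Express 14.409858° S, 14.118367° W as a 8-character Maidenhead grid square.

IH25wo51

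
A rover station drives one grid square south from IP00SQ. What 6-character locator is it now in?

IP00sp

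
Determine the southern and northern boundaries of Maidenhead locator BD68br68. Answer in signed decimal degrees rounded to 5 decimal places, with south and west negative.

-51.25833, -51.25417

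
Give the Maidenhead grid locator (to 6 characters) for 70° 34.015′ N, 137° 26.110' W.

Add 180° to longitude and 90° to latitude: 42.5648, 160.5669.
Field: 42.5648/20 → 2 → C, 160.5669/10 → 16 → Q; chars CQ.
Square: 2.5648/2 → 1, 0.5669/1 → 0; chars 10.
Subsquare: 0.5648/0.0833333 → 6 → g, 0.5669/0.0416667 → 13 → n; chars gn.

CQ10gn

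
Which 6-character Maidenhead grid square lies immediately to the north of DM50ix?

DM51ia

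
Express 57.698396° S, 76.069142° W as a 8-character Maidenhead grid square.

Offset from 180°W / 90°S: lon 103.93086°, lat 32.30160°.
Field (20°×10°, letters A–R): 103.93086/20 → 5 → F, 32.30160/10 → 3 → D; chars FD.
Square (2°×1°, digits 0–9): 3.93086/2 → 1, 2.30160/1 → 2; chars 12.
Subsquare (5′×2.5′, letters a–x): 1.93086/0.0833333 → 23 → x, 0.30160/0.0416667 → 7 → h; chars xh.
Extended square (30″×15″, digits 0–9): 0.01419/0.00833333 → 1, 0.00994/0.00416667 → 2; chars 12.

FD12xh12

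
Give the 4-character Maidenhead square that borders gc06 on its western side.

Longitude square 0; −1 → -1, wraps to 9, carry into field.
Longitude field G = 6; −1 → 5 = F.
The latitude characters are unchanged.

FC96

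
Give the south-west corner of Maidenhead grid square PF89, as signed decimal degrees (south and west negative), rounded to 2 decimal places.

-31.00, 136.00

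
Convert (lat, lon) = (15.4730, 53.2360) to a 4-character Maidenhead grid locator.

Offset from 180°W / 90°S: lon 233.24°, lat 105.47°.
Field: lon ⌊233.24/20⌋ = 11 → L; lat ⌊105.47/10⌋ = 10 → K.
Square: lon ⌊13.24/2⌋ = 6; lat ⌊5.47/1⌋ = 5.

LK65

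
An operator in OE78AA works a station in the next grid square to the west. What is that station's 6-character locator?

Longitude subsquare a = 0; −1 → -1, wraps to 23 = x, carry into square.
Longitude square 7; −1 → 6.
The latitude characters are unchanged.

OE68xa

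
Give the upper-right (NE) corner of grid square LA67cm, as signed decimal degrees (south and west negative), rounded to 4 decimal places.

Field L=11, A=0: +11·20° lon, +0·10° lat → SW at lon 40°, lat -90°.
Square 6, 7: +6·2° lon, +7·1° lat → SW at lon 52°, lat -83°.
Subsquare c=2, m=12: +2·0.0833333° lon, +12·0.0416667° lat → SW at lon 52.1667°, lat -82.5°.
Cell spans 0.0833333° lon × 0.0416667° lat. NE corner is SW corner plus one full cell.
latitude -82.4583, longitude 52.2500.

-82.4583, 52.2500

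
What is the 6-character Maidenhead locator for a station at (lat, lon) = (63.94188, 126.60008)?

PP33hw

Shift to the Maidenhead origin (180°W, 90°S): lon 306.6001, lat 153.9419.
Field: 306.6001/20 → 15 → P, 153.9419/10 → 15 → P; chars PP.
Square: 6.6001/2 → 3, 3.9419/1 → 3; chars 33.
Subsquare: 0.6001/0.0833333 → 7 → h, 0.9419/0.0416667 → 22 → w; chars hw.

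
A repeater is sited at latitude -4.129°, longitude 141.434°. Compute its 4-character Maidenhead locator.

QI05

Offset from 180°W / 90°S: lon 321.43°, lat 85.87°.
Field: 321.43/20 → 16 → Q, 85.87/10 → 8 → I; chars QI.
Square: 1.43/2 → 0, 5.87/1 → 5; chars 05.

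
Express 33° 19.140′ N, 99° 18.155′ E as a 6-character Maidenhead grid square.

Shift to the Maidenhead origin (180°W, 90°S): lon 279.3026, lat 123.3190.
Field (20°×10°, letters A–R): lon ⌊279.3026/20⌋ = 13 → N; lat ⌊123.3190/10⌋ = 12 → M.
Square (2°×1°, digits 0–9): lon ⌊19.3026/2⌋ = 9; lat ⌊3.3190/1⌋ = 3.
Subsquare (5′×2.5′, letters a–x): lon ⌊1.3026/0.0833333⌋ = 15 → p; lat ⌊0.3190/0.0416667⌋ = 7 → h.

NM93ph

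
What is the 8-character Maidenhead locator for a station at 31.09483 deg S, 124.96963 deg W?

CF78mv37

Shift to the Maidenhead origin (180°W, 90°S): lon 55.03037, lat 58.90517.
Field (20°×10°, letters A–R): lon ⌊55.03037/20⌋ = 2 → C; lat ⌊58.90517/10⌋ = 5 → F.
Square (2°×1°, digits 0–9): lon ⌊15.03037/2⌋ = 7; lat ⌊8.90517/1⌋ = 8.
Subsquare (5′×2.5′, letters a–x): lon ⌊1.03037/0.0833333⌋ = 12 → m; lat ⌊0.90517/0.0416667⌋ = 21 → v.
Extended square (30″×15″, digits 0–9): lon ⌊0.03037/0.00833333⌋ = 3; lat ⌊0.03017/0.00416667⌋ = 7.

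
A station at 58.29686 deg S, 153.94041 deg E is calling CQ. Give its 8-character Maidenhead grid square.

Add 180° to longitude and 90° to latitude: 333.94041, 31.70314.
Field: lon ⌊333.94041/20⌋ = 16 → Q; lat ⌊31.70314/10⌋ = 3 → D.
Square: lon ⌊13.94041/2⌋ = 6; lat ⌊1.70314/1⌋ = 1.
Subsquare: lon ⌊1.94041/0.0833333⌋ = 23 → x; lat ⌊0.70314/0.0416667⌋ = 16 → q.
Extended square: lon ⌊0.02374/0.00833333⌋ = 2; lat ⌊0.03647/0.00416667⌋ = 8.

QD61xq28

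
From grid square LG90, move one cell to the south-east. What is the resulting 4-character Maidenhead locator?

MF09

Longitude square 9; +1 → 10, wraps to 0, carry into field.
Longitude field L = 11; +1 → 12 = M.
Latitude square 0; −1 → -1, wraps to 9, carry into field.
Latitude field G = 6; −1 → 5 = F.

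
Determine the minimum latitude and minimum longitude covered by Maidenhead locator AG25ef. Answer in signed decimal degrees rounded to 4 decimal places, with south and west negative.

Field A=0, G=6: +0·20° lon, +6·10° lat → SW at lon -180°, lat -30°.
Square 2, 5: +2·2° lon, +5·1° lat → SW at lon -176°, lat -25°.
Subsquare e=4, f=5: +4·0.0833333° lon, +5·0.0416667° lat → SW at lon -175.667°, lat -24.7917°.
latitude -24.7917, longitude -175.6667.

-24.7917, -175.6667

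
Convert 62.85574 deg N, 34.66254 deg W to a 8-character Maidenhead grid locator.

HP22qu05

Shift to the Maidenhead origin (180°W, 90°S): lon 145.33746, lat 152.85574.
Field: 145.33746/20 → 7 → H, 152.85574/10 → 15 → P; chars HP.
Square: 5.33746/2 → 2, 2.85574/1 → 2; chars 22.
Subsquare: 1.33746/0.0833333 → 16 → q, 0.85574/0.0416667 → 20 → u; chars qu.
Extended square: 0.00413/0.00833333 → 0, 0.02241/0.00416667 → 5; chars 05.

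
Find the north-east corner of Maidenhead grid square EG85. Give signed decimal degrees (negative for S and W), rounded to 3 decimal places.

Field E=4, G=6: +4·20° lon, +6·10° lat → SW at lon -100°, lat -30°.
Square 8, 5: +8·2° lon, +5·1° lat → SW at lon -84°, lat -25°.
Cell spans 2° lon × 1° lat. NE corner is SW corner plus one full cell.
latitude -24.000, longitude -82.000.

-24.000, -82.000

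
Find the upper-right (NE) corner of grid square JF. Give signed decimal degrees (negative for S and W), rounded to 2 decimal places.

-30.00, 20.00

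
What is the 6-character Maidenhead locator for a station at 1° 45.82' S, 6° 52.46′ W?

Add 180° to longitude and 90° to latitude: 173.1257, 88.2363.
Field: lon ⌊173.1257/20⌋ = 8 → I; lat ⌊88.2363/10⌋ = 8 → I.
Square: lon ⌊13.1257/2⌋ = 6; lat ⌊8.2363/1⌋ = 8.
Subsquare: lon ⌊1.1257/0.0833333⌋ = 13 → n; lat ⌊0.2363/0.0416667⌋ = 5 → f.

II68nf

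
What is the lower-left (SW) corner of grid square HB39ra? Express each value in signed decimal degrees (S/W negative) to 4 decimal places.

Field H=7, B=1: +7·20° lon, +1·10° lat → SW at lon -40°, lat -80°.
Square 3, 9: +3·2° lon, +9·1° lat → SW at lon -34°, lat -71°.
Subsquare r=17, a=0: +17·0.0833333° lon, +0·0.0416667° lat → SW at lon -32.5833°, lat -71°.
latitude -71.0000, longitude -32.5833.

-71.0000, -32.5833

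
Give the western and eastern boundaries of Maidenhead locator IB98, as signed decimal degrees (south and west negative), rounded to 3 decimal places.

-2.000, 0.000

Field I=8, B=1: +8·20° lon, +1·10° lat → SW at lon -20°, lat -80°.
Square 9, 8: +9·2° lon, +8·1° lat → SW at lon -2°, lat -72°.
Cell spans 2° lon × 1° lat.
west -2.000, east 0.000.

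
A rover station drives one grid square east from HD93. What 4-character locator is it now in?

Longitude square 9; +1 → 10, wraps to 0, carry into field.
Longitude field H = 7; +1 → 8 = I.
The latitude characters are unchanged.

ID03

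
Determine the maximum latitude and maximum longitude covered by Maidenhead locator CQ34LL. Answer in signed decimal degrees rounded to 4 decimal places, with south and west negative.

Field C=2, Q=16: +2·20° lon, +16·10° lat → SW at lon -140°, lat 70°.
Square 3, 4: +3·2° lon, +4·1° lat → SW at lon -134°, lat 74°.
Subsquare l=11, l=11: +11·0.0833333° lon, +11·0.0416667° lat → SW at lon -133.083°, lat 74.4583°.
Cell spans 0.0833333° lon × 0.0416667° lat. NE corner is SW corner plus one full cell.
latitude 74.5000, longitude -133.0000.

74.5000, -133.0000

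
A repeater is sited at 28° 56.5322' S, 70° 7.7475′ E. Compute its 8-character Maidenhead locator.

Add 180° to longitude and 90° to latitude: 250.12912, 61.05780.
Field: lon ⌊250.12912/20⌋ = 12 → M; lat ⌊61.05780/10⌋ = 6 → G.
Square: lon ⌊10.12912/2⌋ = 5; lat ⌊1.05780/1⌋ = 1.
Subsquare: lon ⌊0.12912/0.0833333⌋ = 1 → b; lat ⌊0.05780/0.0416667⌋ = 1 → b.
Extended square: lon ⌊0.04579/0.00833333⌋ = 5; lat ⌊0.01613/0.00416667⌋ = 3.

MG51bb53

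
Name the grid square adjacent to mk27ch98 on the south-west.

MK27ch87

Longitude extended square 9; −1 → 8.
Latitude extended square 8; −1 → 7.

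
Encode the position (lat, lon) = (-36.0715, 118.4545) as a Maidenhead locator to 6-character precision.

OF93fw

Add 180° to longitude and 90° to latitude: 298.4545, 53.9285.
Field: 298.4545/20 → 14 → O, 53.9285/10 → 5 → F; chars OF.
Square: 18.4545/2 → 9, 3.9285/1 → 3; chars 93.
Subsquare: 0.4545/0.0833333 → 5 → f, 0.9285/0.0416667 → 22 → w; chars fw.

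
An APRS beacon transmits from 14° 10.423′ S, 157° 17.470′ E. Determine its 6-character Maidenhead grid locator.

Add 180° to longitude and 90° to latitude: 337.2912, 75.8263.
Field: lon ⌊337.2912/20⌋ = 16 → Q; lat ⌊75.8263/10⌋ = 7 → H.
Square: lon ⌊17.2912/2⌋ = 8; lat ⌊5.8263/1⌋ = 5.
Subsquare: lon ⌊1.2912/0.0833333⌋ = 15 → p; lat ⌊0.8263/0.0416667⌋ = 19 → t.

QH85pt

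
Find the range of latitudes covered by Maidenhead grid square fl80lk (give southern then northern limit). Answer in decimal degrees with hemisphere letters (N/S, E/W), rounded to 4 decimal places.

20.4167° N, 20.4583° N

Field F=5, L=11: +5·20° lon, +11·10° lat → SW at lon -80°, lat 20°.
Square 8, 0: +8·2° lon, +0·1° lat → SW at lon -64°, lat 20°.
Subsquare l=11, k=10: +11·0.0833333° lon, +10·0.0416667° lat → SW at lon -63.0833°, lat 20.4167°.
Cell spans 0.0833333° lon × 0.0416667° lat.
south 20.4167° N, north 20.4583° N.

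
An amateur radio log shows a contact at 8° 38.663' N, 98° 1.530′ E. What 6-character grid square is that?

Offset from 180°W / 90°S: lon 278.0255°, lat 98.6444°.
Field (20°×10°, letters A–R): lon ⌊278.0255/20⌋ = 13 → N; lat ⌊98.6444/10⌋ = 9 → J.
Square (2°×1°, digits 0–9): lon ⌊18.0255/2⌋ = 9; lat ⌊8.6444/1⌋ = 8.
Subsquare (5′×2.5′, letters a–x): lon ⌊0.0255/0.0833333⌋ = 0 → a; lat ⌊0.6444/0.0416667⌋ = 15 → p.

NJ98ap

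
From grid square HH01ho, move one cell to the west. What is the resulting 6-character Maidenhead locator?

HH01go

Longitude subsquare h = 7; −1 → 6 = g.
The latitude characters are unchanged.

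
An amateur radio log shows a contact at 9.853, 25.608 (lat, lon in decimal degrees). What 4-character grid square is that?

Add 180° to longitude and 90° to latitude: 205.61, 99.85.
Field (20°×10°, letters A–R): lon ⌊205.61/20⌋ = 10 → K; lat ⌊99.85/10⌋ = 9 → J.
Square (2°×1°, digits 0–9): lon ⌊5.61/2⌋ = 2; lat ⌊9.85/1⌋ = 9.

KJ29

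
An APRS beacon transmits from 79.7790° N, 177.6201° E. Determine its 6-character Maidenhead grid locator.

RQ89ts

Shift to the Maidenhead origin (180°W, 90°S): lon 357.6201, lat 169.7790.
Field: 357.6201/20 → 17 → R, 169.7790/10 → 16 → Q; chars RQ.
Square: 17.6201/2 → 8, 9.7790/1 → 9; chars 89.
Subsquare: 1.6201/0.0833333 → 19 → t, 0.7790/0.0416667 → 18 → s; chars ts.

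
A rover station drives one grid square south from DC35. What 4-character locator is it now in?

DC34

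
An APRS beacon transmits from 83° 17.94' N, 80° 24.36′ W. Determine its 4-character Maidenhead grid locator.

ER93

Shift to the Maidenhead origin (180°W, 90°S): lon 99.59, lat 173.30.
Field (20°×10°, letters A–R): 99.59/20 → 4 → E, 173.30/10 → 17 → R; chars ER.
Square (2°×1°, digits 0–9): 19.59/2 → 9, 3.30/1 → 3; chars 93.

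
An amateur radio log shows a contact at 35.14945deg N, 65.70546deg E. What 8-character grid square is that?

MM25ud45

Offset from 180°W / 90°S: lon 245.70546°, lat 125.14945°.
Field (20°×10°, letters A–R): 245.70546/20 → 12 → M, 125.14945/10 → 12 → M; chars MM.
Square (2°×1°, digits 0–9): 5.70546/2 → 2, 5.14945/1 → 5; chars 25.
Subsquare (5′×2.5′, letters a–x): 1.70546/0.0833333 → 20 → u, 0.14945/0.0416667 → 3 → d; chars ud.
Extended square (30″×15″, digits 0–9): 0.03879/0.00833333 → 4, 0.02445/0.00416667 → 5; chars 45.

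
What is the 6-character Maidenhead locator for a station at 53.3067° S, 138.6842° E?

PD96iq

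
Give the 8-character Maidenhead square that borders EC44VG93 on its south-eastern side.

Longitude extended square 9; +1 → 10, wraps to 0, carry into subsquare.
Longitude subsquare v = 21; +1 → 22 = w.
Latitude extended square 3; −1 → 2.

EC44wg02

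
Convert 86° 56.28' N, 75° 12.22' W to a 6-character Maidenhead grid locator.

Add 180° to longitude and 90° to latitude: 104.7963, 176.9380.
Field: 104.7963/20 → 5 → F, 176.9380/10 → 17 → R; chars FR.
Square: 4.7963/2 → 2, 6.9380/1 → 6; chars 26.
Subsquare: 0.7963/0.0833333 → 9 → j, 0.9380/0.0416667 → 22 → w; chars jw.

FR26jw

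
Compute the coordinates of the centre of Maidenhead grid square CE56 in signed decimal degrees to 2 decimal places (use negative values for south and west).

-43.50, -129.00

Field C=2, E=4: +2·20° lon, +4·10° lat → SW at lon -140°, lat -50°.
Square 5, 6: +5·2° lon, +6·1° lat → SW at lon -130°, lat -44°.
Cell spans 2° lon × 1° lat. Centre is SW corner plus half of each.
latitude -43.50, longitude -129.00.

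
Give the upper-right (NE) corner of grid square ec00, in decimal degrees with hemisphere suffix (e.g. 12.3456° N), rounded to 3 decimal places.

Field E=4, C=2: +4·20° lon, +2·10° lat → SW at lon -100°, lat -70°.
Square 0, 0: +0·2° lon, +0·1° lat → SW at lon -100°, lat -70°.
Cell spans 2° lon × 1° lat. NE corner is SW corner plus one full cell.
latitude 69.000° S, longitude 98.000° W.

69.000° S, 98.000° W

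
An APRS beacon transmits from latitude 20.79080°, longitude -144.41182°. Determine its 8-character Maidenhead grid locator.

BL70ts09

Add 180° to longitude and 90° to latitude: 35.58818, 110.79080.
Field: lon ⌊35.58818/20⌋ = 1 → B; lat ⌊110.79080/10⌋ = 11 → L.
Square: lon ⌊15.58818/2⌋ = 7; lat ⌊0.79080/1⌋ = 0.
Subsquare: lon ⌊1.58818/0.0833333⌋ = 19 → t; lat ⌊0.79080/0.0416667⌋ = 18 → s.
Extended square: lon ⌊0.00485/0.00833333⌋ = 0; lat ⌊0.04080/0.00416667⌋ = 9.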